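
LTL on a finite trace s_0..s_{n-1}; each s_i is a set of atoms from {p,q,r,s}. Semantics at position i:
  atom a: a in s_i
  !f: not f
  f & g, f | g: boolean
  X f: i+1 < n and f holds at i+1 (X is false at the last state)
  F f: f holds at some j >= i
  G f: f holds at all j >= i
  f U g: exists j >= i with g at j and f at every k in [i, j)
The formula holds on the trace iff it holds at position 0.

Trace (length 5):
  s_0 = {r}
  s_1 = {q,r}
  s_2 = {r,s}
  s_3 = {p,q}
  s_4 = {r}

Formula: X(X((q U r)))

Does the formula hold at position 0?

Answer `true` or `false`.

Answer: true

Derivation:
s_0={r}: X(X((q U r)))=True X((q U r))=True (q U r)=True q=False r=True
s_1={q,r}: X(X((q U r)))=True X((q U r))=True (q U r)=True q=True r=True
s_2={r,s}: X(X((q U r)))=True X((q U r))=True (q U r)=True q=False r=True
s_3={p,q}: X(X((q U r)))=False X((q U r))=True (q U r)=True q=True r=False
s_4={r}: X(X((q U r)))=False X((q U r))=False (q U r)=True q=False r=True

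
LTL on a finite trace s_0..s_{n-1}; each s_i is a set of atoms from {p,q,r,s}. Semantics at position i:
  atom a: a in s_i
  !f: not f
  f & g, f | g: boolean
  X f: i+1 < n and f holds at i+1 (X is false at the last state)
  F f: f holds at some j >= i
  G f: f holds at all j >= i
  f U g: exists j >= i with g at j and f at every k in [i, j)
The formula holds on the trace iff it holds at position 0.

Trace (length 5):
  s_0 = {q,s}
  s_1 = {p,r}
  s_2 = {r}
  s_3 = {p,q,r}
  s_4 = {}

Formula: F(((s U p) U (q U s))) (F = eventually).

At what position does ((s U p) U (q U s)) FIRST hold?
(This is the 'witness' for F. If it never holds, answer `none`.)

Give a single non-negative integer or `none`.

Answer: 0

Derivation:
s_0={q,s}: ((s U p) U (q U s))=True (s U p)=True s=True p=False (q U s)=True q=True
s_1={p,r}: ((s U p) U (q U s))=False (s U p)=True s=False p=True (q U s)=False q=False
s_2={r}: ((s U p) U (q U s))=False (s U p)=False s=False p=False (q U s)=False q=False
s_3={p,q,r}: ((s U p) U (q U s))=False (s U p)=True s=False p=True (q U s)=False q=True
s_4={}: ((s U p) U (q U s))=False (s U p)=False s=False p=False (q U s)=False q=False
F(((s U p) U (q U s))) holds; first witness at position 0.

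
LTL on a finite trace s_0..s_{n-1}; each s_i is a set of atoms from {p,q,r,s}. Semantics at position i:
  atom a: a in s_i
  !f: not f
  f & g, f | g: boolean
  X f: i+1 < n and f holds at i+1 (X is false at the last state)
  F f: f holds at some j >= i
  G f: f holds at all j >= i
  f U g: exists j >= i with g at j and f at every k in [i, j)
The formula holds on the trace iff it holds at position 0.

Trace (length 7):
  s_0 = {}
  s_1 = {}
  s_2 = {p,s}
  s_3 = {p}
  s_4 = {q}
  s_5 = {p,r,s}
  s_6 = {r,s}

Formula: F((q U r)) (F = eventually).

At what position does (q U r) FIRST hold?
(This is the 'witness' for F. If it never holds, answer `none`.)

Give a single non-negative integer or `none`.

Answer: 4

Derivation:
s_0={}: (q U r)=False q=False r=False
s_1={}: (q U r)=False q=False r=False
s_2={p,s}: (q U r)=False q=False r=False
s_3={p}: (q U r)=False q=False r=False
s_4={q}: (q U r)=True q=True r=False
s_5={p,r,s}: (q U r)=True q=False r=True
s_6={r,s}: (q U r)=True q=False r=True
F((q U r)) holds; first witness at position 4.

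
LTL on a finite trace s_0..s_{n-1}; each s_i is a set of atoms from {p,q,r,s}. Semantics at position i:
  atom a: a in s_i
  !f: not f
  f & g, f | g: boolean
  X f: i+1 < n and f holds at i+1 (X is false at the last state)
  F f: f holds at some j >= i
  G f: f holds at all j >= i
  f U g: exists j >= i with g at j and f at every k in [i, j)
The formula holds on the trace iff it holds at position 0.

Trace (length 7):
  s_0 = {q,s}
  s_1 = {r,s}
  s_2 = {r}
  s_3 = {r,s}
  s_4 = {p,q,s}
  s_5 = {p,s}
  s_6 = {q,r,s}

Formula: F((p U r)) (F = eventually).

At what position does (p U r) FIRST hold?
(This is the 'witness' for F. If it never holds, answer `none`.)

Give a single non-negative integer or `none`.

s_0={q,s}: (p U r)=False p=False r=False
s_1={r,s}: (p U r)=True p=False r=True
s_2={r}: (p U r)=True p=False r=True
s_3={r,s}: (p U r)=True p=False r=True
s_4={p,q,s}: (p U r)=True p=True r=False
s_5={p,s}: (p U r)=True p=True r=False
s_6={q,r,s}: (p U r)=True p=False r=True
F((p U r)) holds; first witness at position 1.

Answer: 1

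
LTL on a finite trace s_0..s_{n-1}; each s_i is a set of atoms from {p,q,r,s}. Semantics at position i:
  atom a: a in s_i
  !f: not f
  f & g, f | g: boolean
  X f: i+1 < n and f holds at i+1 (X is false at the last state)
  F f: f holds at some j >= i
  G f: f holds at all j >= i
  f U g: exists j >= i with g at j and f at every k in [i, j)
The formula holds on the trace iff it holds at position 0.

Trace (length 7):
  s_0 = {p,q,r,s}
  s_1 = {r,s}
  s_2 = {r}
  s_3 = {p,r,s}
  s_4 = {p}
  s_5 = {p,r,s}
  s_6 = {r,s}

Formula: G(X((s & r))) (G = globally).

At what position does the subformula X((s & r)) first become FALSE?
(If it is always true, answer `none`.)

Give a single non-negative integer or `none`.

s_0={p,q,r,s}: X((s & r))=True (s & r)=True s=True r=True
s_1={r,s}: X((s & r))=False (s & r)=True s=True r=True
s_2={r}: X((s & r))=True (s & r)=False s=False r=True
s_3={p,r,s}: X((s & r))=False (s & r)=True s=True r=True
s_4={p}: X((s & r))=True (s & r)=False s=False r=False
s_5={p,r,s}: X((s & r))=True (s & r)=True s=True r=True
s_6={r,s}: X((s & r))=False (s & r)=True s=True r=True
G(X((s & r))) holds globally = False
First violation at position 1.

Answer: 1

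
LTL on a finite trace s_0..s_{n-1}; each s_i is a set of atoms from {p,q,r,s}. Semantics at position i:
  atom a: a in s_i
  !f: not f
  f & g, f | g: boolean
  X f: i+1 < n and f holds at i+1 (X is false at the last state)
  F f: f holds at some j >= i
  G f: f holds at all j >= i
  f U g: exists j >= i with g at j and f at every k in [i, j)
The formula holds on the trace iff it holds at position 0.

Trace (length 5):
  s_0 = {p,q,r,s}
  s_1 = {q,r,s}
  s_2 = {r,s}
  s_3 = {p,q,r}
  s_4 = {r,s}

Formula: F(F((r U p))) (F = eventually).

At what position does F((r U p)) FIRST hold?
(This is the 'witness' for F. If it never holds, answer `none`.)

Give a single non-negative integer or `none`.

Answer: 0

Derivation:
s_0={p,q,r,s}: F((r U p))=True (r U p)=True r=True p=True
s_1={q,r,s}: F((r U p))=True (r U p)=True r=True p=False
s_2={r,s}: F((r U p))=True (r U p)=True r=True p=False
s_3={p,q,r}: F((r U p))=True (r U p)=True r=True p=True
s_4={r,s}: F((r U p))=False (r U p)=False r=True p=False
F(F((r U p))) holds; first witness at position 0.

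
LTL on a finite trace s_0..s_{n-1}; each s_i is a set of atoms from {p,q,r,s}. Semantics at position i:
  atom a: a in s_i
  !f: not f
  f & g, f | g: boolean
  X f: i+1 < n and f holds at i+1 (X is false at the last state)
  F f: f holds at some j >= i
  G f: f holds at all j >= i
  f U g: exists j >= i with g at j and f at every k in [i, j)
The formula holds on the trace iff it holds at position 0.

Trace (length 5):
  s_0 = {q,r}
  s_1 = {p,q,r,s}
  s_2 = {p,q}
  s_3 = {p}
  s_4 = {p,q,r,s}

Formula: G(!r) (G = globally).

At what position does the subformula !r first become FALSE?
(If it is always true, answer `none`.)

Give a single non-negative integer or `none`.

Answer: 0

Derivation:
s_0={q,r}: !r=False r=True
s_1={p,q,r,s}: !r=False r=True
s_2={p,q}: !r=True r=False
s_3={p}: !r=True r=False
s_4={p,q,r,s}: !r=False r=True
G(!r) holds globally = False
First violation at position 0.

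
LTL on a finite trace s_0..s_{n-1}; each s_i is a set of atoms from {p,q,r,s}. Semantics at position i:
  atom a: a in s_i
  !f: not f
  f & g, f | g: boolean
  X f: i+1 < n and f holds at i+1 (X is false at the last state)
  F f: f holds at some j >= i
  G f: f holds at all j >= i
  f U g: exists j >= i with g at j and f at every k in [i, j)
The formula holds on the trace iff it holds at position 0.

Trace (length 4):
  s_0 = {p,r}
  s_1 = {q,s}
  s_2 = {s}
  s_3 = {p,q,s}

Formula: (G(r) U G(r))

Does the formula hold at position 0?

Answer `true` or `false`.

Answer: false

Derivation:
s_0={p,r}: (G(r) U G(r))=False G(r)=False r=True
s_1={q,s}: (G(r) U G(r))=False G(r)=False r=False
s_2={s}: (G(r) U G(r))=False G(r)=False r=False
s_3={p,q,s}: (G(r) U G(r))=False G(r)=False r=False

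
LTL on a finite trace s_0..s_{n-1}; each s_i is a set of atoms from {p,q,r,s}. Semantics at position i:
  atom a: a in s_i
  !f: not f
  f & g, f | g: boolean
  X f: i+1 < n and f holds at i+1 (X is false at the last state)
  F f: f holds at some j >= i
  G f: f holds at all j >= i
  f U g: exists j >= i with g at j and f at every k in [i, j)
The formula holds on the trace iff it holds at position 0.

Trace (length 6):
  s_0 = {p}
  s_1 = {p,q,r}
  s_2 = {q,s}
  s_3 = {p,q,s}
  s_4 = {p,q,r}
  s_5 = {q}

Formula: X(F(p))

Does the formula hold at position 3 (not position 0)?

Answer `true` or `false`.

s_0={p}: X(F(p))=True F(p)=True p=True
s_1={p,q,r}: X(F(p))=True F(p)=True p=True
s_2={q,s}: X(F(p))=True F(p)=True p=False
s_3={p,q,s}: X(F(p))=True F(p)=True p=True
s_4={p,q,r}: X(F(p))=False F(p)=True p=True
s_5={q}: X(F(p))=False F(p)=False p=False
Evaluating at position 3: result = True

Answer: true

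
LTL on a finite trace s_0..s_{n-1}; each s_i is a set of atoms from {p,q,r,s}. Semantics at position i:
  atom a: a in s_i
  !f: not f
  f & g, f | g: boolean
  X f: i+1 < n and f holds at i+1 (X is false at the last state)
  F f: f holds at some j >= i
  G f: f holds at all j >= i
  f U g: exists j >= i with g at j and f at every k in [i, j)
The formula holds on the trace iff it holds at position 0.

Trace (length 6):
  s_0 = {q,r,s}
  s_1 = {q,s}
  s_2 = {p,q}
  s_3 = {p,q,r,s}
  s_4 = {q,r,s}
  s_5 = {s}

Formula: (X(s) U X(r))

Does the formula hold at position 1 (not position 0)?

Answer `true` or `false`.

Answer: false

Derivation:
s_0={q,r,s}: (X(s) U X(r))=False X(s)=True s=True X(r)=False r=True
s_1={q,s}: (X(s) U X(r))=False X(s)=False s=True X(r)=False r=False
s_2={p,q}: (X(s) U X(r))=True X(s)=True s=False X(r)=True r=False
s_3={p,q,r,s}: (X(s) U X(r))=True X(s)=True s=True X(r)=True r=True
s_4={q,r,s}: (X(s) U X(r))=False X(s)=True s=True X(r)=False r=True
s_5={s}: (X(s) U X(r))=False X(s)=False s=True X(r)=False r=False
Evaluating at position 1: result = False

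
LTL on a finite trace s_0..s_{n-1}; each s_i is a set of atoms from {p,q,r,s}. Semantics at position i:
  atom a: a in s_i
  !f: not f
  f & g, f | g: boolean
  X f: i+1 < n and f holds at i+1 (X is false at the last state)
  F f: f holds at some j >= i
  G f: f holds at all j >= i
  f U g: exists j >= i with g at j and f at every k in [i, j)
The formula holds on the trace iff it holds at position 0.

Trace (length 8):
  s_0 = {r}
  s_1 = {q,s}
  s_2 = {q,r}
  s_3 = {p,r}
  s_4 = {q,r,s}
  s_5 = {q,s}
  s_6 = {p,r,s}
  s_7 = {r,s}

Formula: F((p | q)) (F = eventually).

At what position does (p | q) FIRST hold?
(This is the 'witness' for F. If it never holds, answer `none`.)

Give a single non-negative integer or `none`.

Answer: 1

Derivation:
s_0={r}: (p | q)=False p=False q=False
s_1={q,s}: (p | q)=True p=False q=True
s_2={q,r}: (p | q)=True p=False q=True
s_3={p,r}: (p | q)=True p=True q=False
s_4={q,r,s}: (p | q)=True p=False q=True
s_5={q,s}: (p | q)=True p=False q=True
s_6={p,r,s}: (p | q)=True p=True q=False
s_7={r,s}: (p | q)=False p=False q=False
F((p | q)) holds; first witness at position 1.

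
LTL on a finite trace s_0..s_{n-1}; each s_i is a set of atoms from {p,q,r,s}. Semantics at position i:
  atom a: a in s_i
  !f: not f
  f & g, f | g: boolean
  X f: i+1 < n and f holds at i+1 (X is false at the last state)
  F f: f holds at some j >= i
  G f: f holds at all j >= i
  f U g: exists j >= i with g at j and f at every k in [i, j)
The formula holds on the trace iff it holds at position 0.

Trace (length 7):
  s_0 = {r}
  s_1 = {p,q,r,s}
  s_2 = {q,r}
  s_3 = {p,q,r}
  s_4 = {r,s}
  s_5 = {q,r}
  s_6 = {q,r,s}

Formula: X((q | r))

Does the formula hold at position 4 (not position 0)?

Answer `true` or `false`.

s_0={r}: X((q | r))=True (q | r)=True q=False r=True
s_1={p,q,r,s}: X((q | r))=True (q | r)=True q=True r=True
s_2={q,r}: X((q | r))=True (q | r)=True q=True r=True
s_3={p,q,r}: X((q | r))=True (q | r)=True q=True r=True
s_4={r,s}: X((q | r))=True (q | r)=True q=False r=True
s_5={q,r}: X((q | r))=True (q | r)=True q=True r=True
s_6={q,r,s}: X((q | r))=False (q | r)=True q=True r=True
Evaluating at position 4: result = True

Answer: true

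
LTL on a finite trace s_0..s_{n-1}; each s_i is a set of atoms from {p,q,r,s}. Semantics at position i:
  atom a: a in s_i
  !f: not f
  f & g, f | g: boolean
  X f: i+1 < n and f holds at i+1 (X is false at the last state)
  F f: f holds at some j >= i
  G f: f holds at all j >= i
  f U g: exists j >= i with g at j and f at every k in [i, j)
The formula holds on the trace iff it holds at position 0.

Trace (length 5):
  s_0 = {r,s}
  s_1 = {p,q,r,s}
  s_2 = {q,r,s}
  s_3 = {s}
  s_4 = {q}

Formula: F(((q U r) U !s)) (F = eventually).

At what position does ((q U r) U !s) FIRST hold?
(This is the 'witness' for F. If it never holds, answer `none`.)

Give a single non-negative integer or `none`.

Answer: 4

Derivation:
s_0={r,s}: ((q U r) U !s)=False (q U r)=True q=False r=True !s=False s=True
s_1={p,q,r,s}: ((q U r) U !s)=False (q U r)=True q=True r=True !s=False s=True
s_2={q,r,s}: ((q U r) U !s)=False (q U r)=True q=True r=True !s=False s=True
s_3={s}: ((q U r) U !s)=False (q U r)=False q=False r=False !s=False s=True
s_4={q}: ((q U r) U !s)=True (q U r)=False q=True r=False !s=True s=False
F(((q U r) U !s)) holds; first witness at position 4.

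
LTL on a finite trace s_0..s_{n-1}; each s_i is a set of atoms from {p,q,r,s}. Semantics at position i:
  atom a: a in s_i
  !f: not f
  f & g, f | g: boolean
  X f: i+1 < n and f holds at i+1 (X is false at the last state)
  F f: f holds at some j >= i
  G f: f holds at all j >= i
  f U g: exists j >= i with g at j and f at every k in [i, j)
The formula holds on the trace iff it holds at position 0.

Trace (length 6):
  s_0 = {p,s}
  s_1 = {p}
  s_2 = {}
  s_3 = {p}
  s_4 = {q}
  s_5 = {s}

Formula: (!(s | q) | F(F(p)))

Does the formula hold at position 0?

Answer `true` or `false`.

s_0={p,s}: (!(s | q) | F(F(p)))=True !(s | q)=False (s | q)=True s=True q=False F(F(p))=True F(p)=True p=True
s_1={p}: (!(s | q) | F(F(p)))=True !(s | q)=True (s | q)=False s=False q=False F(F(p))=True F(p)=True p=True
s_2={}: (!(s | q) | F(F(p)))=True !(s | q)=True (s | q)=False s=False q=False F(F(p))=True F(p)=True p=False
s_3={p}: (!(s | q) | F(F(p)))=True !(s | q)=True (s | q)=False s=False q=False F(F(p))=True F(p)=True p=True
s_4={q}: (!(s | q) | F(F(p)))=False !(s | q)=False (s | q)=True s=False q=True F(F(p))=False F(p)=False p=False
s_5={s}: (!(s | q) | F(F(p)))=False !(s | q)=False (s | q)=True s=True q=False F(F(p))=False F(p)=False p=False

Answer: true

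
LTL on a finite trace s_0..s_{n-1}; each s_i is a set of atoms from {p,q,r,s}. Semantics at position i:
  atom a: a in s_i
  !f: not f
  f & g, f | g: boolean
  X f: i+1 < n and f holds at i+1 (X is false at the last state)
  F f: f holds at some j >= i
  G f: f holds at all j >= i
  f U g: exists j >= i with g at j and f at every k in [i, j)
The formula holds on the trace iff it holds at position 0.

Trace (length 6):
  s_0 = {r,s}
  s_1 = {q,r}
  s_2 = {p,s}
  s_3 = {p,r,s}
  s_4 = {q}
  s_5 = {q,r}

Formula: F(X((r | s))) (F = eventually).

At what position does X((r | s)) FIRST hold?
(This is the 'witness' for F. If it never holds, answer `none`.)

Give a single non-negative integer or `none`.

Answer: 0

Derivation:
s_0={r,s}: X((r | s))=True (r | s)=True r=True s=True
s_1={q,r}: X((r | s))=True (r | s)=True r=True s=False
s_2={p,s}: X((r | s))=True (r | s)=True r=False s=True
s_3={p,r,s}: X((r | s))=False (r | s)=True r=True s=True
s_4={q}: X((r | s))=True (r | s)=False r=False s=False
s_5={q,r}: X((r | s))=False (r | s)=True r=True s=False
F(X((r | s))) holds; first witness at position 0.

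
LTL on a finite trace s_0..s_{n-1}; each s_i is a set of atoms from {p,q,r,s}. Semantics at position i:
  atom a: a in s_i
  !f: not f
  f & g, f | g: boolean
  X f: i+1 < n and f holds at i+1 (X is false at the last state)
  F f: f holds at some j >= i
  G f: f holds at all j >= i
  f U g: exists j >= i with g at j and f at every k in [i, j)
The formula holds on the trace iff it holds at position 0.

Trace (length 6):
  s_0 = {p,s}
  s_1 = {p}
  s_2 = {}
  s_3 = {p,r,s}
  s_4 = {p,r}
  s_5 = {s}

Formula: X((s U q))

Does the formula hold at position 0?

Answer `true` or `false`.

Answer: false

Derivation:
s_0={p,s}: X((s U q))=False (s U q)=False s=True q=False
s_1={p}: X((s U q))=False (s U q)=False s=False q=False
s_2={}: X((s U q))=False (s U q)=False s=False q=False
s_3={p,r,s}: X((s U q))=False (s U q)=False s=True q=False
s_4={p,r}: X((s U q))=False (s U q)=False s=False q=False
s_5={s}: X((s U q))=False (s U q)=False s=True q=False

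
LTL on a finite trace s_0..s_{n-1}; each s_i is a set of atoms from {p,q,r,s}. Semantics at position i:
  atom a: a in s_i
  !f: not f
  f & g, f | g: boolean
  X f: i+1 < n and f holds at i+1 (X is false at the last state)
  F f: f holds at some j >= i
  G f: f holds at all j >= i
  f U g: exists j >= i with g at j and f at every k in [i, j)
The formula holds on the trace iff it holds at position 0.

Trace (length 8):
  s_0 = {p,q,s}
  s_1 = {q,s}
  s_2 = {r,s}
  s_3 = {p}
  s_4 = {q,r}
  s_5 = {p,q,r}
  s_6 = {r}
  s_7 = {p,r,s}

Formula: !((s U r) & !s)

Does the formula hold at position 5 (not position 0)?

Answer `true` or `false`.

s_0={p,q,s}: !((s U r) & !s)=True ((s U r) & !s)=False (s U r)=True s=True r=False !s=False
s_1={q,s}: !((s U r) & !s)=True ((s U r) & !s)=False (s U r)=True s=True r=False !s=False
s_2={r,s}: !((s U r) & !s)=True ((s U r) & !s)=False (s U r)=True s=True r=True !s=False
s_3={p}: !((s U r) & !s)=True ((s U r) & !s)=False (s U r)=False s=False r=False !s=True
s_4={q,r}: !((s U r) & !s)=False ((s U r) & !s)=True (s U r)=True s=False r=True !s=True
s_5={p,q,r}: !((s U r) & !s)=False ((s U r) & !s)=True (s U r)=True s=False r=True !s=True
s_6={r}: !((s U r) & !s)=False ((s U r) & !s)=True (s U r)=True s=False r=True !s=True
s_7={p,r,s}: !((s U r) & !s)=True ((s U r) & !s)=False (s U r)=True s=True r=True !s=False
Evaluating at position 5: result = False

Answer: false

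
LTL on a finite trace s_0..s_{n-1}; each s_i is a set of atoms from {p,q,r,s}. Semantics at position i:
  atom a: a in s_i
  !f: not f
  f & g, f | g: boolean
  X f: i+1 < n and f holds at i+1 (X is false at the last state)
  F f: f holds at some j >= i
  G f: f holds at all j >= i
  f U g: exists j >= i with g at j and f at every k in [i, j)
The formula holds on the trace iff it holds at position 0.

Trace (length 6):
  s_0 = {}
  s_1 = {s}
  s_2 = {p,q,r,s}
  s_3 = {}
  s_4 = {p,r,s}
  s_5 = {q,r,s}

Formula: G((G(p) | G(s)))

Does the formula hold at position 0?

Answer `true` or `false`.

Answer: false

Derivation:
s_0={}: G((G(p) | G(s)))=False (G(p) | G(s))=False G(p)=False p=False G(s)=False s=False
s_1={s}: G((G(p) | G(s)))=False (G(p) | G(s))=False G(p)=False p=False G(s)=False s=True
s_2={p,q,r,s}: G((G(p) | G(s)))=False (G(p) | G(s))=False G(p)=False p=True G(s)=False s=True
s_3={}: G((G(p) | G(s)))=False (G(p) | G(s))=False G(p)=False p=False G(s)=False s=False
s_4={p,r,s}: G((G(p) | G(s)))=True (G(p) | G(s))=True G(p)=False p=True G(s)=True s=True
s_5={q,r,s}: G((G(p) | G(s)))=True (G(p) | G(s))=True G(p)=False p=False G(s)=True s=True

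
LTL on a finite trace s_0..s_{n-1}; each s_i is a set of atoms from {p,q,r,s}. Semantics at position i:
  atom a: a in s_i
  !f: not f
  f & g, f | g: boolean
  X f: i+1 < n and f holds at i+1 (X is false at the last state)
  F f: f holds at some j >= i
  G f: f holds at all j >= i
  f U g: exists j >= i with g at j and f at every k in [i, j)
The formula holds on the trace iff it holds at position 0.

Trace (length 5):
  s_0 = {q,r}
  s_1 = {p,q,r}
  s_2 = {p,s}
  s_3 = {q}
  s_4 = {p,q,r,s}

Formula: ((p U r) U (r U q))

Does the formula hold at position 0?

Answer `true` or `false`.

s_0={q,r}: ((p U r) U (r U q))=True (p U r)=True p=False r=True (r U q)=True q=True
s_1={p,q,r}: ((p U r) U (r U q))=True (p U r)=True p=True r=True (r U q)=True q=True
s_2={p,s}: ((p U r) U (r U q))=False (p U r)=False p=True r=False (r U q)=False q=False
s_3={q}: ((p U r) U (r U q))=True (p U r)=False p=False r=False (r U q)=True q=True
s_4={p,q,r,s}: ((p U r) U (r U q))=True (p U r)=True p=True r=True (r U q)=True q=True

Answer: true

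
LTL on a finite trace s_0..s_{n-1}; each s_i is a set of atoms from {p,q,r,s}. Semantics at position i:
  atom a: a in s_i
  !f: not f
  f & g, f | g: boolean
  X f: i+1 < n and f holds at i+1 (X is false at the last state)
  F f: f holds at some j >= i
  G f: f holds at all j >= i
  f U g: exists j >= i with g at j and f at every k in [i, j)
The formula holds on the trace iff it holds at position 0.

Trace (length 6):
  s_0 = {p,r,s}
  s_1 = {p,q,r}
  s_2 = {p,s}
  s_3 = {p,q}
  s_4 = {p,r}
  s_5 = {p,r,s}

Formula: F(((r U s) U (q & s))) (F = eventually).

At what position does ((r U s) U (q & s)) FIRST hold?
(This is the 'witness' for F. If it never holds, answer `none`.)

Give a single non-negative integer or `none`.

s_0={p,r,s}: ((r U s) U (q & s))=False (r U s)=True r=True s=True (q & s)=False q=False
s_1={p,q,r}: ((r U s) U (q & s))=False (r U s)=True r=True s=False (q & s)=False q=True
s_2={p,s}: ((r U s) U (q & s))=False (r U s)=True r=False s=True (q & s)=False q=False
s_3={p,q}: ((r U s) U (q & s))=False (r U s)=False r=False s=False (q & s)=False q=True
s_4={p,r}: ((r U s) U (q & s))=False (r U s)=True r=True s=False (q & s)=False q=False
s_5={p,r,s}: ((r U s) U (q & s))=False (r U s)=True r=True s=True (q & s)=False q=False
F(((r U s) U (q & s))) does not hold (no witness exists).

Answer: none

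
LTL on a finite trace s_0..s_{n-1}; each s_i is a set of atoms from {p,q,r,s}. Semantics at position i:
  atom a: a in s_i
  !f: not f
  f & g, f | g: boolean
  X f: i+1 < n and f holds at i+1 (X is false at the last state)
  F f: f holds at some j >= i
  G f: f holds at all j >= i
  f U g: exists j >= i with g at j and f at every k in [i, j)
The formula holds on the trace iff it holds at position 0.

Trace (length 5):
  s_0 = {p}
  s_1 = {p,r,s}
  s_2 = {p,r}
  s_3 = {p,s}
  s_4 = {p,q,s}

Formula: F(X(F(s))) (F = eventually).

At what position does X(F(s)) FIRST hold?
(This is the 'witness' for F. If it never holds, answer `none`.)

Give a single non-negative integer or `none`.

Answer: 0

Derivation:
s_0={p}: X(F(s))=True F(s)=True s=False
s_1={p,r,s}: X(F(s))=True F(s)=True s=True
s_2={p,r}: X(F(s))=True F(s)=True s=False
s_3={p,s}: X(F(s))=True F(s)=True s=True
s_4={p,q,s}: X(F(s))=False F(s)=True s=True
F(X(F(s))) holds; first witness at position 0.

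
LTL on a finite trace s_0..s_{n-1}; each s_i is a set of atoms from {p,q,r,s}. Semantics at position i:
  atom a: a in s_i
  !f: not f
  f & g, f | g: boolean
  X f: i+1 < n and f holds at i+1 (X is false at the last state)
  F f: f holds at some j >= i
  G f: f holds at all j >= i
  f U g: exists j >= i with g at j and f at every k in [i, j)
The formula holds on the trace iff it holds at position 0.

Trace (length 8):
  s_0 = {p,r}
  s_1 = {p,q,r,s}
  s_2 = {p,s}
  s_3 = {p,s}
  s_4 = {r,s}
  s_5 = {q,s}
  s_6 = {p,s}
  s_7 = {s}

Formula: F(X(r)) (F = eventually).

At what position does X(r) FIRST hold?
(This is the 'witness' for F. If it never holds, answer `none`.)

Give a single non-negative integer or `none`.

Answer: 0

Derivation:
s_0={p,r}: X(r)=True r=True
s_1={p,q,r,s}: X(r)=False r=True
s_2={p,s}: X(r)=False r=False
s_3={p,s}: X(r)=True r=False
s_4={r,s}: X(r)=False r=True
s_5={q,s}: X(r)=False r=False
s_6={p,s}: X(r)=False r=False
s_7={s}: X(r)=False r=False
F(X(r)) holds; first witness at position 0.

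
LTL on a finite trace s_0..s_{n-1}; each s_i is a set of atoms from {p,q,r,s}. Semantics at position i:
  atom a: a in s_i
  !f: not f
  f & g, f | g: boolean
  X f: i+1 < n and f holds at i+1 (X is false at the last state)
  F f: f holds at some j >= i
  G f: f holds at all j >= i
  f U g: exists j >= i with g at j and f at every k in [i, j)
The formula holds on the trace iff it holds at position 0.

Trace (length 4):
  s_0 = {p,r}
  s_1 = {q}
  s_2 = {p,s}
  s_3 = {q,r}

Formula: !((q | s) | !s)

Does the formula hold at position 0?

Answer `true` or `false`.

s_0={p,r}: !((q | s) | !s)=False ((q | s) | !s)=True (q | s)=False q=False s=False !s=True
s_1={q}: !((q | s) | !s)=False ((q | s) | !s)=True (q | s)=True q=True s=False !s=True
s_2={p,s}: !((q | s) | !s)=False ((q | s) | !s)=True (q | s)=True q=False s=True !s=False
s_3={q,r}: !((q | s) | !s)=False ((q | s) | !s)=True (q | s)=True q=True s=False !s=True

Answer: false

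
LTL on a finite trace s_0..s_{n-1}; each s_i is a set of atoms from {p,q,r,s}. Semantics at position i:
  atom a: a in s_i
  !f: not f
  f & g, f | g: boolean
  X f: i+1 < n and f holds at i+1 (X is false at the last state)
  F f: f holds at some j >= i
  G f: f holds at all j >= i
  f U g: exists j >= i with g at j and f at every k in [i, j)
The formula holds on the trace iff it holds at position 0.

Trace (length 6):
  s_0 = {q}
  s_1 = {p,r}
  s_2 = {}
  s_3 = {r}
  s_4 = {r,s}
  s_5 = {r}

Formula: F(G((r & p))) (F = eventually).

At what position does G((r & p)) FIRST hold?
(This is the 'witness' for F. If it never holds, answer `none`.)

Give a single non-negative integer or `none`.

Answer: none

Derivation:
s_0={q}: G((r & p))=False (r & p)=False r=False p=False
s_1={p,r}: G((r & p))=False (r & p)=True r=True p=True
s_2={}: G((r & p))=False (r & p)=False r=False p=False
s_3={r}: G((r & p))=False (r & p)=False r=True p=False
s_4={r,s}: G((r & p))=False (r & p)=False r=True p=False
s_5={r}: G((r & p))=False (r & p)=False r=True p=False
F(G((r & p))) does not hold (no witness exists).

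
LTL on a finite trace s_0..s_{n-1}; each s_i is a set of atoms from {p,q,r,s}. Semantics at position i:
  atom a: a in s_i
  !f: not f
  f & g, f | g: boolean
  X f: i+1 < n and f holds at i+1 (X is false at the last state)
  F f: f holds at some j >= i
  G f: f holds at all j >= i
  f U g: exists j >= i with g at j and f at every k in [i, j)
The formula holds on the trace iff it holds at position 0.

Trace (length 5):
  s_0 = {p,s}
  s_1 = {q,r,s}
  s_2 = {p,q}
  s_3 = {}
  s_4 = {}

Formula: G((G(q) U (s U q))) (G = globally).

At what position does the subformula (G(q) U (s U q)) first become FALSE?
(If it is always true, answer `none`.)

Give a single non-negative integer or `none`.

Answer: 3

Derivation:
s_0={p,s}: (G(q) U (s U q))=True G(q)=False q=False (s U q)=True s=True
s_1={q,r,s}: (G(q) U (s U q))=True G(q)=False q=True (s U q)=True s=True
s_2={p,q}: (G(q) U (s U q))=True G(q)=False q=True (s U q)=True s=False
s_3={}: (G(q) U (s U q))=False G(q)=False q=False (s U q)=False s=False
s_4={}: (G(q) U (s U q))=False G(q)=False q=False (s U q)=False s=False
G((G(q) U (s U q))) holds globally = False
First violation at position 3.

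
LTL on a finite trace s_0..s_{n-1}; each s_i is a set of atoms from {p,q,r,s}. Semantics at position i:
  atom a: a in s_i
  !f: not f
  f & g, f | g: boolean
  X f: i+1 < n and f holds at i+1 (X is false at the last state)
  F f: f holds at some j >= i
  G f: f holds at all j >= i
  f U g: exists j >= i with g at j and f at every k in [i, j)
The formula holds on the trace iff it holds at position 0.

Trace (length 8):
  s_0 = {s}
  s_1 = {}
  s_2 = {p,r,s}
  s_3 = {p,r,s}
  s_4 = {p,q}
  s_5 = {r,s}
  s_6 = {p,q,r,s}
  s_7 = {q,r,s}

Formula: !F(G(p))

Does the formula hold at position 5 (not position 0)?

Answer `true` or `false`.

Answer: true

Derivation:
s_0={s}: !F(G(p))=True F(G(p))=False G(p)=False p=False
s_1={}: !F(G(p))=True F(G(p))=False G(p)=False p=False
s_2={p,r,s}: !F(G(p))=True F(G(p))=False G(p)=False p=True
s_3={p,r,s}: !F(G(p))=True F(G(p))=False G(p)=False p=True
s_4={p,q}: !F(G(p))=True F(G(p))=False G(p)=False p=True
s_5={r,s}: !F(G(p))=True F(G(p))=False G(p)=False p=False
s_6={p,q,r,s}: !F(G(p))=True F(G(p))=False G(p)=False p=True
s_7={q,r,s}: !F(G(p))=True F(G(p))=False G(p)=False p=False
Evaluating at position 5: result = True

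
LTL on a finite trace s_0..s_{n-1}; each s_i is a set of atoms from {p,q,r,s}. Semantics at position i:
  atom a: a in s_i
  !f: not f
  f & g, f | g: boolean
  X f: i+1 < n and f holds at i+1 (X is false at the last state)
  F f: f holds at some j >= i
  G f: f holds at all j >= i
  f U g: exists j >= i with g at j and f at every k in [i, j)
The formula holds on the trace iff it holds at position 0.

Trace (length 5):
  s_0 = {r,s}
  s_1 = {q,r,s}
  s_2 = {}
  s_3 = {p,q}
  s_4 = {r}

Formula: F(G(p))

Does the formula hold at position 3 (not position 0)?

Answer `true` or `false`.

s_0={r,s}: F(G(p))=False G(p)=False p=False
s_1={q,r,s}: F(G(p))=False G(p)=False p=False
s_2={}: F(G(p))=False G(p)=False p=False
s_3={p,q}: F(G(p))=False G(p)=False p=True
s_4={r}: F(G(p))=False G(p)=False p=False
Evaluating at position 3: result = False

Answer: false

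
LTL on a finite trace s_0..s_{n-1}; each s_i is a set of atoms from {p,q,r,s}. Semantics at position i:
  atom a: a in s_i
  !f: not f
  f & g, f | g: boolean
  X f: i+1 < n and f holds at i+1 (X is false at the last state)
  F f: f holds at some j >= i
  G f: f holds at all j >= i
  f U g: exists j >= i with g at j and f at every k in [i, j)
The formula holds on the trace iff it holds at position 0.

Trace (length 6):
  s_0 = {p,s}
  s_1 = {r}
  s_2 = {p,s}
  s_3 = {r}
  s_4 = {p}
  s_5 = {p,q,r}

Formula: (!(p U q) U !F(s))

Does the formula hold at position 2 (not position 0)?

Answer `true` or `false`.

Answer: true

Derivation:
s_0={p,s}: (!(p U q) U !F(s))=True !(p U q)=True (p U q)=False p=True q=False !F(s)=False F(s)=True s=True
s_1={r}: (!(p U q) U !F(s))=True !(p U q)=True (p U q)=False p=False q=False !F(s)=False F(s)=True s=False
s_2={p,s}: (!(p U q) U !F(s))=True !(p U q)=True (p U q)=False p=True q=False !F(s)=False F(s)=True s=True
s_3={r}: (!(p U q) U !F(s))=True !(p U q)=True (p U q)=False p=False q=False !F(s)=True F(s)=False s=False
s_4={p}: (!(p U q) U !F(s))=True !(p U q)=False (p U q)=True p=True q=False !F(s)=True F(s)=False s=False
s_5={p,q,r}: (!(p U q) U !F(s))=True !(p U q)=False (p U q)=True p=True q=True !F(s)=True F(s)=False s=False
Evaluating at position 2: result = True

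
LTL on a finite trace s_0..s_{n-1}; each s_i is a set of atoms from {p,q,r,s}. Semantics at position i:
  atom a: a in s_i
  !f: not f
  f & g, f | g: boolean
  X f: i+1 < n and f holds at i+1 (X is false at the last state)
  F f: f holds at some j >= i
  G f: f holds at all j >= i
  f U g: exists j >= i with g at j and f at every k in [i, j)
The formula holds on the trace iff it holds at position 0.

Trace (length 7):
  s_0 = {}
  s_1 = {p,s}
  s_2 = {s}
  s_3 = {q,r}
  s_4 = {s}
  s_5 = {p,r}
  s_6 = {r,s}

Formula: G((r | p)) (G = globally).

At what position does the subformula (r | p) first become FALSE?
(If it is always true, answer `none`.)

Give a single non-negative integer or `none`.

s_0={}: (r | p)=False r=False p=False
s_1={p,s}: (r | p)=True r=False p=True
s_2={s}: (r | p)=False r=False p=False
s_3={q,r}: (r | p)=True r=True p=False
s_4={s}: (r | p)=False r=False p=False
s_5={p,r}: (r | p)=True r=True p=True
s_6={r,s}: (r | p)=True r=True p=False
G((r | p)) holds globally = False
First violation at position 0.

Answer: 0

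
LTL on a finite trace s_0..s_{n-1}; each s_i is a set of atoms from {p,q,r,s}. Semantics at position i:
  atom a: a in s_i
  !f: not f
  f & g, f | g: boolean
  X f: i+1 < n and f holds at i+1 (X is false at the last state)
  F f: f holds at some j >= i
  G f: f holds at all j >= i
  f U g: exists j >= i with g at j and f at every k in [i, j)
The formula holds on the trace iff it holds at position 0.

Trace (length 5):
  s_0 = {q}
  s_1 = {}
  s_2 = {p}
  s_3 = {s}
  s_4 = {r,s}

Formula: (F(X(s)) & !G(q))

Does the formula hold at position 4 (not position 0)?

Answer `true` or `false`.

Answer: false

Derivation:
s_0={q}: (F(X(s)) & !G(q))=True F(X(s))=True X(s)=False s=False !G(q)=True G(q)=False q=True
s_1={}: (F(X(s)) & !G(q))=True F(X(s))=True X(s)=False s=False !G(q)=True G(q)=False q=False
s_2={p}: (F(X(s)) & !G(q))=True F(X(s))=True X(s)=True s=False !G(q)=True G(q)=False q=False
s_3={s}: (F(X(s)) & !G(q))=True F(X(s))=True X(s)=True s=True !G(q)=True G(q)=False q=False
s_4={r,s}: (F(X(s)) & !G(q))=False F(X(s))=False X(s)=False s=True !G(q)=True G(q)=False q=False
Evaluating at position 4: result = False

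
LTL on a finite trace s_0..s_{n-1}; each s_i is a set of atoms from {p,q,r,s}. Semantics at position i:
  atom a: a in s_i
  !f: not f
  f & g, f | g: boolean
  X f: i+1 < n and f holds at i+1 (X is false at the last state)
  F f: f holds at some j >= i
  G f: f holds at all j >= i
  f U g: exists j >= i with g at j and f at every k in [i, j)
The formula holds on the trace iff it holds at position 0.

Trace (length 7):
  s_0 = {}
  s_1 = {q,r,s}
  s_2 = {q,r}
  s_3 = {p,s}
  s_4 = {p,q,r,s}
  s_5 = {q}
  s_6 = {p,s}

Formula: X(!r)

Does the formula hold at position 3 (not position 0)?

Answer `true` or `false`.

s_0={}: X(!r)=False !r=True r=False
s_1={q,r,s}: X(!r)=False !r=False r=True
s_2={q,r}: X(!r)=True !r=False r=True
s_3={p,s}: X(!r)=False !r=True r=False
s_4={p,q,r,s}: X(!r)=True !r=False r=True
s_5={q}: X(!r)=True !r=True r=False
s_6={p,s}: X(!r)=False !r=True r=False
Evaluating at position 3: result = False

Answer: false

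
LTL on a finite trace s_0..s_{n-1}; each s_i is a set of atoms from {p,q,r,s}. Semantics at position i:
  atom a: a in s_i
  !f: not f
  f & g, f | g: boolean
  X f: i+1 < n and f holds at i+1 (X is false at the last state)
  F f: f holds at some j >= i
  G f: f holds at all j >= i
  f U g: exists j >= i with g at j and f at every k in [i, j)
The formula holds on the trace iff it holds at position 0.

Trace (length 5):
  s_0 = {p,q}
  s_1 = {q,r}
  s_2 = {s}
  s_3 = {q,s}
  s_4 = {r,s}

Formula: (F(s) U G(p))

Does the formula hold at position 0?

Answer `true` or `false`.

Answer: false

Derivation:
s_0={p,q}: (F(s) U G(p))=False F(s)=True s=False G(p)=False p=True
s_1={q,r}: (F(s) U G(p))=False F(s)=True s=False G(p)=False p=False
s_2={s}: (F(s) U G(p))=False F(s)=True s=True G(p)=False p=False
s_3={q,s}: (F(s) U G(p))=False F(s)=True s=True G(p)=False p=False
s_4={r,s}: (F(s) U G(p))=False F(s)=True s=True G(p)=False p=False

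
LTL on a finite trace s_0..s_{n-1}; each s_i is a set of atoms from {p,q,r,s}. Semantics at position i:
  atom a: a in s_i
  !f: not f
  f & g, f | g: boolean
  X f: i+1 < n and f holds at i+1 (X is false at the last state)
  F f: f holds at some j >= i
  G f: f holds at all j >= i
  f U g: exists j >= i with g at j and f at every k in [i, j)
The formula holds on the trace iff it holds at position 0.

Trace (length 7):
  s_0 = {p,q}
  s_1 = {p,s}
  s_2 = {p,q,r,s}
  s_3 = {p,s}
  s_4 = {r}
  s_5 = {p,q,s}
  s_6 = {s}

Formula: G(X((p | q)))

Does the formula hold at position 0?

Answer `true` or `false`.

s_0={p,q}: G(X((p | q)))=False X((p | q))=True (p | q)=True p=True q=True
s_1={p,s}: G(X((p | q)))=False X((p | q))=True (p | q)=True p=True q=False
s_2={p,q,r,s}: G(X((p | q)))=False X((p | q))=True (p | q)=True p=True q=True
s_3={p,s}: G(X((p | q)))=False X((p | q))=False (p | q)=True p=True q=False
s_4={r}: G(X((p | q)))=False X((p | q))=True (p | q)=False p=False q=False
s_5={p,q,s}: G(X((p | q)))=False X((p | q))=False (p | q)=True p=True q=True
s_6={s}: G(X((p | q)))=False X((p | q))=False (p | q)=False p=False q=False

Answer: false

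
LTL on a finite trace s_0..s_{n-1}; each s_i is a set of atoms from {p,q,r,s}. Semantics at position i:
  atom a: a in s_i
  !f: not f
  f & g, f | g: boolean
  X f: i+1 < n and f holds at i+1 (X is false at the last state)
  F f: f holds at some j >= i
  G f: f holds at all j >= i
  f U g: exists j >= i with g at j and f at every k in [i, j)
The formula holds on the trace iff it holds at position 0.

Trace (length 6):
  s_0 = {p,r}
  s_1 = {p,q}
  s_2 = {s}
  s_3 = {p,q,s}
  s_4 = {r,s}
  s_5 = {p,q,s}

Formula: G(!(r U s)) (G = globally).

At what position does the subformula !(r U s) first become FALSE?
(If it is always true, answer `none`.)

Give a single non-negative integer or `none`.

s_0={p,r}: !(r U s)=True (r U s)=False r=True s=False
s_1={p,q}: !(r U s)=True (r U s)=False r=False s=False
s_2={s}: !(r U s)=False (r U s)=True r=False s=True
s_3={p,q,s}: !(r U s)=False (r U s)=True r=False s=True
s_4={r,s}: !(r U s)=False (r U s)=True r=True s=True
s_5={p,q,s}: !(r U s)=False (r U s)=True r=False s=True
G(!(r U s)) holds globally = False
First violation at position 2.

Answer: 2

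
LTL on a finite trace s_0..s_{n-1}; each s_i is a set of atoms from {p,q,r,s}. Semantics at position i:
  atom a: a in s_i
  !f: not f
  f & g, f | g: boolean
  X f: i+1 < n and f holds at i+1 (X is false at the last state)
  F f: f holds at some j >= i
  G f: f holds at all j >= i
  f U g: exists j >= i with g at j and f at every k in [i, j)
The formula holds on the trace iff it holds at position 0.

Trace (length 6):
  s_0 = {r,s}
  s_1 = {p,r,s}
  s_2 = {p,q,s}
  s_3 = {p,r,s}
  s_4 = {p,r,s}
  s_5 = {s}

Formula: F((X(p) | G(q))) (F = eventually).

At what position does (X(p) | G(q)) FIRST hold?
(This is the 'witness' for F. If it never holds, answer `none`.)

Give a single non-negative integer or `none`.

Answer: 0

Derivation:
s_0={r,s}: (X(p) | G(q))=True X(p)=True p=False G(q)=False q=False
s_1={p,r,s}: (X(p) | G(q))=True X(p)=True p=True G(q)=False q=False
s_2={p,q,s}: (X(p) | G(q))=True X(p)=True p=True G(q)=False q=True
s_3={p,r,s}: (X(p) | G(q))=True X(p)=True p=True G(q)=False q=False
s_4={p,r,s}: (X(p) | G(q))=False X(p)=False p=True G(q)=False q=False
s_5={s}: (X(p) | G(q))=False X(p)=False p=False G(q)=False q=False
F((X(p) | G(q))) holds; first witness at position 0.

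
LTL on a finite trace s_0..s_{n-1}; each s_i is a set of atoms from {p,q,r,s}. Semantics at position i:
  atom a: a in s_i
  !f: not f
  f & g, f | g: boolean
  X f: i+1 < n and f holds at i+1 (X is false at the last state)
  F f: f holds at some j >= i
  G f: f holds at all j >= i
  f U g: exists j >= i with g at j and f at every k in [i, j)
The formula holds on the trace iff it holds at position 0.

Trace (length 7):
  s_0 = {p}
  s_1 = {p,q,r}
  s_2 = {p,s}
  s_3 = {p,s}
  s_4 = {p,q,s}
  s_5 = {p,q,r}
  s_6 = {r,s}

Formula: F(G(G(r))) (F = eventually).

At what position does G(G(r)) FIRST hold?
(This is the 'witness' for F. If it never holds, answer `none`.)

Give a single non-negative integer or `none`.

s_0={p}: G(G(r))=False G(r)=False r=False
s_1={p,q,r}: G(G(r))=False G(r)=False r=True
s_2={p,s}: G(G(r))=False G(r)=False r=False
s_3={p,s}: G(G(r))=False G(r)=False r=False
s_4={p,q,s}: G(G(r))=False G(r)=False r=False
s_5={p,q,r}: G(G(r))=True G(r)=True r=True
s_6={r,s}: G(G(r))=True G(r)=True r=True
F(G(G(r))) holds; first witness at position 5.

Answer: 5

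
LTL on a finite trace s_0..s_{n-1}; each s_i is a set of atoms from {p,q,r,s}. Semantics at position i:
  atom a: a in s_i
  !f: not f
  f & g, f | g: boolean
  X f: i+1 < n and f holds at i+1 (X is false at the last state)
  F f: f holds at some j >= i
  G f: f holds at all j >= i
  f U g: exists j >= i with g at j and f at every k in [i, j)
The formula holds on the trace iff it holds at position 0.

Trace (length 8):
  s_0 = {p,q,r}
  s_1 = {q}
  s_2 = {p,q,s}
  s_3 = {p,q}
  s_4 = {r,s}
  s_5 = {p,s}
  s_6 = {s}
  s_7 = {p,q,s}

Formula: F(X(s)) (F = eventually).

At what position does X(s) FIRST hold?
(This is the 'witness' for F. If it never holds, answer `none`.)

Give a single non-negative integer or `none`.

Answer: 1

Derivation:
s_0={p,q,r}: X(s)=False s=False
s_1={q}: X(s)=True s=False
s_2={p,q,s}: X(s)=False s=True
s_3={p,q}: X(s)=True s=False
s_4={r,s}: X(s)=True s=True
s_5={p,s}: X(s)=True s=True
s_6={s}: X(s)=True s=True
s_7={p,q,s}: X(s)=False s=True
F(X(s)) holds; first witness at position 1.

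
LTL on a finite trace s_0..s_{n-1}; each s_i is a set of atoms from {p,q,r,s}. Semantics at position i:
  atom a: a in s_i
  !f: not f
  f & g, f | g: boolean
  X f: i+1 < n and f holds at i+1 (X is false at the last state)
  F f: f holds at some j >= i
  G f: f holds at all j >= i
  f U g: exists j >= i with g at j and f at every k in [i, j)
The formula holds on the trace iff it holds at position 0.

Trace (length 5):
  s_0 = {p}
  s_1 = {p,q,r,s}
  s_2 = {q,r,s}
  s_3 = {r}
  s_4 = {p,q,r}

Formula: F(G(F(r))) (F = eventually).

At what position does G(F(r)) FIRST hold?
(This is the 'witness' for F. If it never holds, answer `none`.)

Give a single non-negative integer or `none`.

s_0={p}: G(F(r))=True F(r)=True r=False
s_1={p,q,r,s}: G(F(r))=True F(r)=True r=True
s_2={q,r,s}: G(F(r))=True F(r)=True r=True
s_3={r}: G(F(r))=True F(r)=True r=True
s_4={p,q,r}: G(F(r))=True F(r)=True r=True
F(G(F(r))) holds; first witness at position 0.

Answer: 0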